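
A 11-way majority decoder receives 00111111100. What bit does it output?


Ones: 7 out of 11
Threshold: 6

1 (7/11 voted 1)


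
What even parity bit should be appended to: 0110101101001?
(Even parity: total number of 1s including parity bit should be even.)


Number of 1s in data: 7
Parity bit: 1

1


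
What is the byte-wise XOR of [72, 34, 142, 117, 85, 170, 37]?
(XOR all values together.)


XOR chain: 72 ^ 34 ^ 142 ^ 117 ^ 85 ^ 170 ^ 37 = 75

75


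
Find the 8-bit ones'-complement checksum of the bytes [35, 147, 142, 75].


Sum = 399 mod 256 = 143
Complement = 112

112


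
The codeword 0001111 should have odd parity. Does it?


Number of 1s: 4

No, parity error (4 ones)


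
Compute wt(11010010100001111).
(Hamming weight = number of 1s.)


Counting 1s in 11010010100001111

9


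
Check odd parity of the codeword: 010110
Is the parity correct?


Number of 1s: 3

Yes, parity is correct (3 ones)


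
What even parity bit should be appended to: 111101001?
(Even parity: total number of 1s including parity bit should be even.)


Number of 1s in data: 6
Parity bit: 0

0


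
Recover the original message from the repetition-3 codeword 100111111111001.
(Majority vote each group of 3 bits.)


Groups: 100, 111, 111, 111, 001
Majority votes: 01110

01110


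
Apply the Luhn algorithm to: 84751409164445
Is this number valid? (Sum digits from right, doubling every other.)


Luhn sum = 69
69 mod 10 = 9

Invalid (Luhn sum mod 10 = 9)


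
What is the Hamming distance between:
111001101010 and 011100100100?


XOR: 100101001110
Count of 1s: 6

6


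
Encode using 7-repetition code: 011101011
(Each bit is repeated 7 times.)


Each bit -> 7 copies

000000011111111111111111111100000001111111000000011111111111111


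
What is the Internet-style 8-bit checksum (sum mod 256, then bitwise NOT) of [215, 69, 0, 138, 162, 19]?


Sum = 603 mod 256 = 91
Complement = 164

164


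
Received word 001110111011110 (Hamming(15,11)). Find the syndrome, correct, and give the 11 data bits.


Syndrome = 0: no error detected

Data: 11011011110 (no errors)


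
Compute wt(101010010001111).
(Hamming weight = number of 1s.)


Counting 1s in 101010010001111

8


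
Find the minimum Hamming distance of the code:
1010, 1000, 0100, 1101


Comparing all pairs, minimum distance: 1
Can detect 0 errors, correct 0 errors

1


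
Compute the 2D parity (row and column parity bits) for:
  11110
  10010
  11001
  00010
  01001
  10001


Row parities: 001100
Column parities: 01111

Row P: 001100, Col P: 01111, Corner: 0


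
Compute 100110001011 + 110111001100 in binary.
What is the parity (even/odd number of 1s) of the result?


100110001011 = 2443
110111001100 = 3532
Sum = 5975 = 1011101010111
1s count = 9

odd parity (9 ones in 1011101010111)


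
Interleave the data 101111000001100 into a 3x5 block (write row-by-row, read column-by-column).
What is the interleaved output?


Matrix:
  10111
  10000
  01100
Read columns: 110001101100100

110001101100100


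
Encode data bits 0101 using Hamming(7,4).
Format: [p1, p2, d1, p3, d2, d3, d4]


Parity bits: p1=0, p2=1, p3=0

0100101


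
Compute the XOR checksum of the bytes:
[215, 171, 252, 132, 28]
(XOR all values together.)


XOR chain: 215 ^ 171 ^ 252 ^ 132 ^ 28 = 24

24


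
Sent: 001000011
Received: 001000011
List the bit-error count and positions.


XOR: 000000000

0 errors (received matches sent)


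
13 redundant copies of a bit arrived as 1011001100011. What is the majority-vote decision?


Ones: 7 out of 13
Threshold: 7

1 (7/13 voted 1)


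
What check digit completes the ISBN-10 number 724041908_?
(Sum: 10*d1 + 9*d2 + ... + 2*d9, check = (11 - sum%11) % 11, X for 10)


Weighted sum: 201
201 mod 11 = 3

Check digit: 8


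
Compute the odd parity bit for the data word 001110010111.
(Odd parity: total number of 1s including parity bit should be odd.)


Number of 1s in data: 7
Parity bit: 0

0


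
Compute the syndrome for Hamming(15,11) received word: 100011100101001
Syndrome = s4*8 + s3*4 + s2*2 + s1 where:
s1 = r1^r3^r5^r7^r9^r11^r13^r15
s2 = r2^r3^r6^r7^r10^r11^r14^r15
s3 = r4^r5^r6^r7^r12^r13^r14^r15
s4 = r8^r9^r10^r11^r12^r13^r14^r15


s1=0, s2=0, s3=1, s4=1

Syndrome = 12 (error at position 12)


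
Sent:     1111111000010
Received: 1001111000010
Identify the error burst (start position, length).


XOR: 0110000000000

Burst at position 1, length 2


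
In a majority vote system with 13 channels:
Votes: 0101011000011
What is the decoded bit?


Ones: 6 out of 13
Threshold: 7

0 (6/13 voted 1)


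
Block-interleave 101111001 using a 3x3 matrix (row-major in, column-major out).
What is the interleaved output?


Matrix:
  101
  111
  001
Read columns: 110010111

110010111


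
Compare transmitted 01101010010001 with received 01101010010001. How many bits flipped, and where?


XOR: 00000000000000

0 errors (received matches sent)


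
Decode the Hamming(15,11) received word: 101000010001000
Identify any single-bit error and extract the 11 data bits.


Syndrome = 6: error at position 6

Data: 10100001000 (corrected bit 6)


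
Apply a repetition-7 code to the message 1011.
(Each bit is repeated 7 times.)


Each bit -> 7 copies

1111111000000011111111111111


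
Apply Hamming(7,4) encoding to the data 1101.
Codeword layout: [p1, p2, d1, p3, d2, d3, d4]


Parity bits: p1=1, p2=0, p3=0

1010101


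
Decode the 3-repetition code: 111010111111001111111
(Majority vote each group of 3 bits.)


Groups: 111, 010, 111, 111, 001, 111, 111
Majority votes: 1011011

1011011


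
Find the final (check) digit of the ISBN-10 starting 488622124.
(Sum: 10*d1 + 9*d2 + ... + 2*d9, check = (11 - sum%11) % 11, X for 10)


Weighted sum: 258
258 mod 11 = 5

Check digit: 6


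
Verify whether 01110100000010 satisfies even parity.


Number of 1s: 5

No, parity error (5 ones)


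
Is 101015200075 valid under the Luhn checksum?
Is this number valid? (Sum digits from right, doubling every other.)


Luhn sum = 25
25 mod 10 = 5

Invalid (Luhn sum mod 10 = 5)


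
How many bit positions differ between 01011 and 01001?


XOR: 00010
Count of 1s: 1

1


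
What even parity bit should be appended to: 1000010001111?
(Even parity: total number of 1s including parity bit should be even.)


Number of 1s in data: 6
Parity bit: 0

0


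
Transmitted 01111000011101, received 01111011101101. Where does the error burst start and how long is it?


XOR: 00000011110000

Burst at position 6, length 4


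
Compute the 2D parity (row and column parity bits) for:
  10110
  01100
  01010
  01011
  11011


Row parities: 10010
Column parities: 00000

Row P: 10010, Col P: 00000, Corner: 0


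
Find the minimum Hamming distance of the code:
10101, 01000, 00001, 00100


Comparing all pairs, minimum distance: 2
Can detect 1 errors, correct 0 errors

2


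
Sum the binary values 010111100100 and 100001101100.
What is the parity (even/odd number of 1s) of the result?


010111100100 = 1508
100001101100 = 2156
Sum = 3664 = 111001010000
1s count = 5

odd parity (5 ones in 111001010000)


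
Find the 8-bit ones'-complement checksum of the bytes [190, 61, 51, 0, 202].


Sum = 504 mod 256 = 248
Complement = 7

7


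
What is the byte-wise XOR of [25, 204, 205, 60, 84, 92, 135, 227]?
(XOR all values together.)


XOR chain: 25 ^ 204 ^ 205 ^ 60 ^ 84 ^ 92 ^ 135 ^ 227 = 72

72


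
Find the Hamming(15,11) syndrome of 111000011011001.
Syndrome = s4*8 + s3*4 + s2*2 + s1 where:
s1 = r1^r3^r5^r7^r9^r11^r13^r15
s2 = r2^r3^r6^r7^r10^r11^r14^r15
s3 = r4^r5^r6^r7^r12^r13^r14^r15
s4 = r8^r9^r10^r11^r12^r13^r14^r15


s1=1, s2=0, s3=0, s4=1

Syndrome = 9 (error at position 9)


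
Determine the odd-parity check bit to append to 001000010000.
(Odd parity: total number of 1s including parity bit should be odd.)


Number of 1s in data: 2
Parity bit: 1

1


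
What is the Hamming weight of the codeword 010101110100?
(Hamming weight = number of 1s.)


Counting 1s in 010101110100

6


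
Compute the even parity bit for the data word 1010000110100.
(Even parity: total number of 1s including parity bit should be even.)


Number of 1s in data: 5
Parity bit: 1

1


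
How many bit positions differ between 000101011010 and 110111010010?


XOR: 110010001000
Count of 1s: 4

4


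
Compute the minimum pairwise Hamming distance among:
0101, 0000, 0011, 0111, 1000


Comparing all pairs, minimum distance: 1
Can detect 0 errors, correct 0 errors

1


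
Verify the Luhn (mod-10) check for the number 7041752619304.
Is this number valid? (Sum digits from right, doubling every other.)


Luhn sum = 43
43 mod 10 = 3

Invalid (Luhn sum mod 10 = 3)


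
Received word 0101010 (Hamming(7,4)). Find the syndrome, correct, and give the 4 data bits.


Syndrome = 0: no error detected

Data: 0010 (no errors)


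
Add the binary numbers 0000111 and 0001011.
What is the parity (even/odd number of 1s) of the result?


0000111 = 7
0001011 = 11
Sum = 18 = 10010
1s count = 2

even parity (2 ones in 10010)


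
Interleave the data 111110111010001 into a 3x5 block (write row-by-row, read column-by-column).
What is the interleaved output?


Matrix:
  11111
  01110
  10001
Read columns: 101110110110101

101110110110101


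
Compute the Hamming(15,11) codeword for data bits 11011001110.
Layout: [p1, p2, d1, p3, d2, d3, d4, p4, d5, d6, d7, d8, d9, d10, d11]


Parity bits: p1=1, p2=1, p3=1, p4=0

111110101001110


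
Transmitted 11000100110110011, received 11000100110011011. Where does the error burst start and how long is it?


XOR: 00000000000101000

Burst at position 11, length 3


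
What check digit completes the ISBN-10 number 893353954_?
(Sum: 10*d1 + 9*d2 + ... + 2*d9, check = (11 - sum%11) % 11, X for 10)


Weighted sum: 310
310 mod 11 = 2

Check digit: 9


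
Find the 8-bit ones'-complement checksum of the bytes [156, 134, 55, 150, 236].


Sum = 731 mod 256 = 219
Complement = 36

36


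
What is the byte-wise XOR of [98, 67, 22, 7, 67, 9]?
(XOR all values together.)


XOR chain: 98 ^ 67 ^ 22 ^ 7 ^ 67 ^ 9 = 122

122


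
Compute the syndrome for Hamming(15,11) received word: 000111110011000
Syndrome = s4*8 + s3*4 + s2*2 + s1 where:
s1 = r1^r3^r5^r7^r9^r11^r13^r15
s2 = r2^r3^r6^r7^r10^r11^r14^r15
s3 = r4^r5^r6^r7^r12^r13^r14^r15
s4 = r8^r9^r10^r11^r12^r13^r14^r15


s1=1, s2=1, s3=1, s4=1

Syndrome = 15 (error at position 15)


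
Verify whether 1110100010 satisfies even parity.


Number of 1s: 5

No, parity error (5 ones)


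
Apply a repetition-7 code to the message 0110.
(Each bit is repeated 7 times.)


Each bit -> 7 copies

0000000111111111111110000000


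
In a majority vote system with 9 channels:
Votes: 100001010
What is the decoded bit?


Ones: 3 out of 9
Threshold: 5

0 (3/9 voted 1)


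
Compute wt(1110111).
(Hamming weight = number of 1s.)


Counting 1s in 1110111

6


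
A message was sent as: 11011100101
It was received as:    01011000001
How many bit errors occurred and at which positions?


XOR: 10000100100

3 error(s) at position(s): 0, 5, 8


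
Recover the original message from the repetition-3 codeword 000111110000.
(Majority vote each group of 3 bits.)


Groups: 000, 111, 110, 000
Majority votes: 0110

0110


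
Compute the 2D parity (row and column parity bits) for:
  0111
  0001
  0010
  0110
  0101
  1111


Row parities: 111000
Column parities: 1000

Row P: 111000, Col P: 1000, Corner: 1


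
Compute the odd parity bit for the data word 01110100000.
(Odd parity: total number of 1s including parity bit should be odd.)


Number of 1s in data: 4
Parity bit: 1

1


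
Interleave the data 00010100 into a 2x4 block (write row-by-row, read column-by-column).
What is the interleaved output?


Matrix:
  0001
  0100
Read columns: 00010010

00010010


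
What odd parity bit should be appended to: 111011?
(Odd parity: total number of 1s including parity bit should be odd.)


Number of 1s in data: 5
Parity bit: 0

0


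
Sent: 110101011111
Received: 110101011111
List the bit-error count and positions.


XOR: 000000000000

0 errors (received matches sent)


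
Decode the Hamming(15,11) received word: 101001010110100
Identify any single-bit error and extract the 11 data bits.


Syndrome = 0: no error detected

Data: 10100110100 (no errors)


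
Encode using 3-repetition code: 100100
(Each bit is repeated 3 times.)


Each bit -> 3 copies

111000000111000000


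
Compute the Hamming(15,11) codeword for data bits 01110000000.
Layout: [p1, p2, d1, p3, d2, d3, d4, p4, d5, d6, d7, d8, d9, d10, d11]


Parity bits: p1=0, p2=0, p3=1, p4=0

000111100000000


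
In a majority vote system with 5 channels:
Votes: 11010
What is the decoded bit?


Ones: 3 out of 5
Threshold: 3

1 (3/5 voted 1)


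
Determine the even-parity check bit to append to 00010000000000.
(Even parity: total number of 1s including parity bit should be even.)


Number of 1s in data: 1
Parity bit: 1

1


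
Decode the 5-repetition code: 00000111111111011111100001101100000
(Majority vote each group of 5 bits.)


Groups: 00000, 11111, 11110, 11111, 10000, 11011, 00000
Majority votes: 0111010

0111010


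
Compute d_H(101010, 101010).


XOR: 000000
Count of 1s: 0

0


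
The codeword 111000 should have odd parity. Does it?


Number of 1s: 3

Yes, parity is correct (3 ones)


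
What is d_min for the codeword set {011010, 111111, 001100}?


Comparing all pairs, minimum distance: 3
Can detect 2 errors, correct 1 errors

3


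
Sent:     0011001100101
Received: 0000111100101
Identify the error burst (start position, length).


XOR: 0011110000000

Burst at position 2, length 4


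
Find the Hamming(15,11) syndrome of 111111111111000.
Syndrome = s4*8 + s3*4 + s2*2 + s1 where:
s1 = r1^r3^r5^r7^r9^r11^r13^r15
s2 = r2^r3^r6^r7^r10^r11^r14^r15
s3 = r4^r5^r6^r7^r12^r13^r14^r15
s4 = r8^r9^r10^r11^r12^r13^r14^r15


s1=0, s2=0, s3=1, s4=1

Syndrome = 12 (error at position 12)


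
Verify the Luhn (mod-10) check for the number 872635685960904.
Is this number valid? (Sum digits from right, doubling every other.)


Luhn sum = 68
68 mod 10 = 8

Invalid (Luhn sum mod 10 = 8)


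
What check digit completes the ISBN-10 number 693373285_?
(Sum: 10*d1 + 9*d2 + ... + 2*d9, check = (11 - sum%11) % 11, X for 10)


Weighted sum: 285
285 mod 11 = 10

Check digit: 1


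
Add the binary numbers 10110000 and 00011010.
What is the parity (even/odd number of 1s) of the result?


10110000 = 176
00011010 = 26
Sum = 202 = 11001010
1s count = 4

even parity (4 ones in 11001010)


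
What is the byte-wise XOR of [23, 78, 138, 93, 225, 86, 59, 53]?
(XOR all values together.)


XOR chain: 23 ^ 78 ^ 138 ^ 93 ^ 225 ^ 86 ^ 59 ^ 53 = 55

55


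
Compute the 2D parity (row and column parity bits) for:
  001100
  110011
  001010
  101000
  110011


Row parities: 00000
Column parities: 101110

Row P: 00000, Col P: 101110, Corner: 0


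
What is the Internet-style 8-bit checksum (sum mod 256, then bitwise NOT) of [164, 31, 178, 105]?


Sum = 478 mod 256 = 222
Complement = 33

33


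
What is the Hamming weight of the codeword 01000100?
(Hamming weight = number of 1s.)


Counting 1s in 01000100

2


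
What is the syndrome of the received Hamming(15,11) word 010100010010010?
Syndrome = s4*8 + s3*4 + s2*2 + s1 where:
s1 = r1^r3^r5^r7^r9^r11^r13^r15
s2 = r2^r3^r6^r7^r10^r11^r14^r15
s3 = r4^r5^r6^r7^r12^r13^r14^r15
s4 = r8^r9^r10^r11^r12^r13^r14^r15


s1=1, s2=1, s3=0, s4=1

Syndrome = 11 (error at position 11)


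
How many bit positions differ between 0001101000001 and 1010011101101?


XOR: 1011110101100
Count of 1s: 8

8


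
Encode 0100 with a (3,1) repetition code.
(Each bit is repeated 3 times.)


Each bit -> 3 copies

000111000000


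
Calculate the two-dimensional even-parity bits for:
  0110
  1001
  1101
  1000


Row parities: 0011
Column parities: 1010

Row P: 0011, Col P: 1010, Corner: 0


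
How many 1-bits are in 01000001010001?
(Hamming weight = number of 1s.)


Counting 1s in 01000001010001

4


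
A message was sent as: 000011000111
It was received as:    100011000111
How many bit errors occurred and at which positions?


XOR: 100000000000

1 error(s) at position(s): 0


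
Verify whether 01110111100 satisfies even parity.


Number of 1s: 7

No, parity error (7 ones)


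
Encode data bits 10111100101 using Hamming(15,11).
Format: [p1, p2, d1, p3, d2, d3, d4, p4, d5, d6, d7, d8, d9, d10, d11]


Parity bits: p1=1, p2=1, p3=0, p4=0

111001101100101


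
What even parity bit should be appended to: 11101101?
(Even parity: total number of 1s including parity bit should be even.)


Number of 1s in data: 6
Parity bit: 0

0


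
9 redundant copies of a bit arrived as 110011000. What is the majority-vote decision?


Ones: 4 out of 9
Threshold: 5

0 (4/9 voted 1)


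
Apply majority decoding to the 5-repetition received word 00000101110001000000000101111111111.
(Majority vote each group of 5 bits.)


Groups: 00000, 10111, 00010, 00000, 00010, 11111, 11111
Majority votes: 0100011

0100011


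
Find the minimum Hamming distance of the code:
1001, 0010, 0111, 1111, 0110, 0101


Comparing all pairs, minimum distance: 1
Can detect 0 errors, correct 0 errors

1


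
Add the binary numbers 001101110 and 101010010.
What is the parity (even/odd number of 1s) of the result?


001101110 = 110
101010010 = 338
Sum = 448 = 111000000
1s count = 3

odd parity (3 ones in 111000000)


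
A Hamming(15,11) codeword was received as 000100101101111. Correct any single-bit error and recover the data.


Syndrome = 0: no error detected

Data: 00011101111 (no errors)


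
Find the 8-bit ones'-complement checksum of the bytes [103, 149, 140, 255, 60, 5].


Sum = 712 mod 256 = 200
Complement = 55

55


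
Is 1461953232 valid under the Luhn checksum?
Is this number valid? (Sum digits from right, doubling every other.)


Luhn sum = 40
40 mod 10 = 0

Valid (Luhn sum mod 10 = 0)


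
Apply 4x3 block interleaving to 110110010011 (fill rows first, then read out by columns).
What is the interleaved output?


Matrix:
  110
  110
  010
  011
Read columns: 110011110001

110011110001


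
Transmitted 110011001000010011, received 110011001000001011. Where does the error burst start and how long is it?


XOR: 000000000000011000

Burst at position 13, length 2


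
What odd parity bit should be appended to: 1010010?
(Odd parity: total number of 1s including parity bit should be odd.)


Number of 1s in data: 3
Parity bit: 0

0


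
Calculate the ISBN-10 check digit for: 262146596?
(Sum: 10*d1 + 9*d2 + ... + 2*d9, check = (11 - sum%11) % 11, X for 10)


Weighted sum: 210
210 mod 11 = 1

Check digit: X


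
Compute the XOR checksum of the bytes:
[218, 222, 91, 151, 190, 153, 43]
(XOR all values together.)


XOR chain: 218 ^ 222 ^ 91 ^ 151 ^ 190 ^ 153 ^ 43 = 196

196


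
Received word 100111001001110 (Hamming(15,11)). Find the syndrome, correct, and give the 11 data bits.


Syndrome = 0: no error detected

Data: 01101001110 (no errors)


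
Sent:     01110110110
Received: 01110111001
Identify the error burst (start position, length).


XOR: 00000001111

Burst at position 7, length 4


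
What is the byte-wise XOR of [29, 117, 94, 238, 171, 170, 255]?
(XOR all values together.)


XOR chain: 29 ^ 117 ^ 94 ^ 238 ^ 171 ^ 170 ^ 255 = 38

38


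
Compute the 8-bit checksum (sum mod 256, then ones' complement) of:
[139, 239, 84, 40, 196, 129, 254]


Sum = 1081 mod 256 = 57
Complement = 198

198


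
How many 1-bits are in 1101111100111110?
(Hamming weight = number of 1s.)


Counting 1s in 1101111100111110

12


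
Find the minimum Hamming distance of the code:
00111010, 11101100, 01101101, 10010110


Comparing all pairs, minimum distance: 2
Can detect 1 errors, correct 0 errors

2


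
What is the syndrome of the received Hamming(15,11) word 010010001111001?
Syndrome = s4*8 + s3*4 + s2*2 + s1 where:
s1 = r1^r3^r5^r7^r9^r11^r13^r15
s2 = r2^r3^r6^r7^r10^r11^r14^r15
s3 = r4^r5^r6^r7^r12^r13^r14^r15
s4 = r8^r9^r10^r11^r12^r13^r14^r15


s1=0, s2=0, s3=1, s4=1

Syndrome = 12 (error at position 12)


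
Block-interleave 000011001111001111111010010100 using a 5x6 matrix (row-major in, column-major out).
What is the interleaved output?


Matrix:
  000011
  001111
  001111
  111010
  010100
Read columns: 000100001101110011011111011100

000100001101110011011111011100


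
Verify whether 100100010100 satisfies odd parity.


Number of 1s: 4

No, parity error (4 ones)


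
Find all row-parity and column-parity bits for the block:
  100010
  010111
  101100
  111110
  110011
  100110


Row parities: 001101
Column parities: 110010

Row P: 001101, Col P: 110010, Corner: 1


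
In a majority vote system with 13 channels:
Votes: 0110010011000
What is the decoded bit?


Ones: 5 out of 13
Threshold: 7

0 (5/13 voted 1)


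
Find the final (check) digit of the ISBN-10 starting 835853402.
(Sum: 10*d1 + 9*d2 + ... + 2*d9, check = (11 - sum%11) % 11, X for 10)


Weighted sum: 268
268 mod 11 = 4

Check digit: 7


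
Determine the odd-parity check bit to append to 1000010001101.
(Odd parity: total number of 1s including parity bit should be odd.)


Number of 1s in data: 5
Parity bit: 0

0


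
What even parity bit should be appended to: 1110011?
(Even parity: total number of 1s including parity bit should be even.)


Number of 1s in data: 5
Parity bit: 1

1


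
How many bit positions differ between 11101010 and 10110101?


XOR: 01011111
Count of 1s: 6

6


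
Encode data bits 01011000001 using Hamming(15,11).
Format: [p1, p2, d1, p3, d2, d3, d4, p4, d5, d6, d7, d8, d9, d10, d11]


Parity bits: p1=0, p2=0, p3=1, p4=0

000110101000001


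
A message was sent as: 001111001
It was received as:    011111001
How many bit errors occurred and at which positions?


XOR: 010000000

1 error(s) at position(s): 1


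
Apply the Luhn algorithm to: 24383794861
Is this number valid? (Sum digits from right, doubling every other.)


Luhn sum = 57
57 mod 10 = 7

Invalid (Luhn sum mod 10 = 7)


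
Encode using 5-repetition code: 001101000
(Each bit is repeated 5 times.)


Each bit -> 5 copies

000000000011111111110000011111000000000000000


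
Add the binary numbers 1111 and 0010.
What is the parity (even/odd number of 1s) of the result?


1111 = 15
0010 = 2
Sum = 17 = 10001
1s count = 2

even parity (2 ones in 10001)


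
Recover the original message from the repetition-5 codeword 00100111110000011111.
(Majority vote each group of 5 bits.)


Groups: 00100, 11111, 00000, 11111
Majority votes: 0101

0101


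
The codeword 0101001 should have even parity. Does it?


Number of 1s: 3

No, parity error (3 ones)


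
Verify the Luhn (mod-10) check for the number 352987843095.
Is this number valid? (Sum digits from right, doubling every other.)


Luhn sum = 69
69 mod 10 = 9

Invalid (Luhn sum mod 10 = 9)


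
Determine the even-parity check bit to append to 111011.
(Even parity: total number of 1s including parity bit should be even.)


Number of 1s in data: 5
Parity bit: 1

1


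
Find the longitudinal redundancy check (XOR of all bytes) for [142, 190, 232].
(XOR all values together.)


XOR chain: 142 ^ 190 ^ 232 = 216

216


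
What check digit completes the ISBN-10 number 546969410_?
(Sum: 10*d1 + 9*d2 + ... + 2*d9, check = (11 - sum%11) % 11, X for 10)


Weighted sum: 297
297 mod 11 = 0

Check digit: 0


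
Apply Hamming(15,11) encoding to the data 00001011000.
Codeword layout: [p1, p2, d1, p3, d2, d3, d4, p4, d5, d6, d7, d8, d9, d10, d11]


Parity bits: p1=0, p2=1, p3=1, p4=1

010100011011000


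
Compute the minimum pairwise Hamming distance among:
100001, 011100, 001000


Comparing all pairs, minimum distance: 2
Can detect 1 errors, correct 0 errors

2


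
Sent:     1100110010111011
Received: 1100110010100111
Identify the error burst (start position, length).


XOR: 0000000000011100

Burst at position 11, length 3


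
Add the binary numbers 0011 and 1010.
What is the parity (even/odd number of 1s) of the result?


0011 = 3
1010 = 10
Sum = 13 = 1101
1s count = 3

odd parity (3 ones in 1101)


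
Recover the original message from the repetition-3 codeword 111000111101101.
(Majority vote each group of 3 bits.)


Groups: 111, 000, 111, 101, 101
Majority votes: 10111

10111


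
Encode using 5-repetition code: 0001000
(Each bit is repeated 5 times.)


Each bit -> 5 copies

00000000000000011111000000000000000


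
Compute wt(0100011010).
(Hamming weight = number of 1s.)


Counting 1s in 0100011010

4


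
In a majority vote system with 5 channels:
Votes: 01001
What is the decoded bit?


Ones: 2 out of 5
Threshold: 3

0 (2/5 voted 1)


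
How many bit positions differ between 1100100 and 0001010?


XOR: 1101110
Count of 1s: 5

5


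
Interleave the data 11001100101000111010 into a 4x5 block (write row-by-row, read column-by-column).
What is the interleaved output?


Matrix:
  11001
  10010
  10001
  11010
Read columns: 11111001000001011010

11111001000001011010


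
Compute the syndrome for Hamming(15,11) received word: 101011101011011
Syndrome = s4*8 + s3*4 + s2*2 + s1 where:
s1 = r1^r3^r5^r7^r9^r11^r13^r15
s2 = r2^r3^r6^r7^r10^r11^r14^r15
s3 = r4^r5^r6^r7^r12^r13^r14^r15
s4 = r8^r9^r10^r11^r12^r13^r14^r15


s1=1, s2=0, s3=0, s4=1

Syndrome = 9 (error at position 9)


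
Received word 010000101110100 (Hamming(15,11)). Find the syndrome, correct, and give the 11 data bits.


Syndrome = 0: no error detected

Data: 00011110100 (no errors)


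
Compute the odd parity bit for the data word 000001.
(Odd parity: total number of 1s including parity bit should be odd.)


Number of 1s in data: 1
Parity bit: 0

0


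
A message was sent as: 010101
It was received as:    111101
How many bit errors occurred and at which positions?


XOR: 101000

2 error(s) at position(s): 0, 2


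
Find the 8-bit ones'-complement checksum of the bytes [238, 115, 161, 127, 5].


Sum = 646 mod 256 = 134
Complement = 121

121


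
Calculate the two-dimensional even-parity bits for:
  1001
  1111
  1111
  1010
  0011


Row parities: 00000
Column parities: 0000

Row P: 00000, Col P: 0000, Corner: 0


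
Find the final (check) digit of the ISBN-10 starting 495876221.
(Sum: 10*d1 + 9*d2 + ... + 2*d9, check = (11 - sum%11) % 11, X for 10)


Weighted sum: 305
305 mod 11 = 8

Check digit: 3


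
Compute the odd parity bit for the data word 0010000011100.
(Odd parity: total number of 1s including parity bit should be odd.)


Number of 1s in data: 4
Parity bit: 1

1


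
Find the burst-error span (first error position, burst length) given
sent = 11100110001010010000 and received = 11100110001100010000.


XOR: 00000000000110000000

Burst at position 11, length 2


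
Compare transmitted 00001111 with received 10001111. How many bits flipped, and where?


XOR: 10000000

1 error(s) at position(s): 0


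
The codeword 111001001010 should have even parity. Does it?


Number of 1s: 6

Yes, parity is correct (6 ones)


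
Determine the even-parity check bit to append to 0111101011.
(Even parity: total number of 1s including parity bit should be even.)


Number of 1s in data: 7
Parity bit: 1

1


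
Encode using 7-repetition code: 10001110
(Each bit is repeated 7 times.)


Each bit -> 7 copies

11111110000000000000000000001111111111111111111110000000


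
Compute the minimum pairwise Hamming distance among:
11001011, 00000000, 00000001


Comparing all pairs, minimum distance: 1
Can detect 0 errors, correct 0 errors

1


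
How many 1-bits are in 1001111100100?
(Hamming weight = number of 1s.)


Counting 1s in 1001111100100

7


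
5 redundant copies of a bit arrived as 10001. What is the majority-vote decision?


Ones: 2 out of 5
Threshold: 3

0 (2/5 voted 1)


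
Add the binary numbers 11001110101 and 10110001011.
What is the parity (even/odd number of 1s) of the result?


11001110101 = 1653
10110001011 = 1419
Sum = 3072 = 110000000000
1s count = 2

even parity (2 ones in 110000000000)


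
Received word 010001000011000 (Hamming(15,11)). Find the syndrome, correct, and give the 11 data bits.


Syndrome = 3: error at position 3

Data: 10100011000 (corrected bit 3)


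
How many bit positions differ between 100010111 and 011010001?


XOR: 111000110
Count of 1s: 5

5


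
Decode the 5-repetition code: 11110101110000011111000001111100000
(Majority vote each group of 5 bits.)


Groups: 11110, 10111, 00000, 11111, 00000, 11111, 00000
Majority votes: 1101010

1101010


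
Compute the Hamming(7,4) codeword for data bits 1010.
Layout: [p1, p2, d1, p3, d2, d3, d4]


Parity bits: p1=1, p2=0, p3=1

1011010


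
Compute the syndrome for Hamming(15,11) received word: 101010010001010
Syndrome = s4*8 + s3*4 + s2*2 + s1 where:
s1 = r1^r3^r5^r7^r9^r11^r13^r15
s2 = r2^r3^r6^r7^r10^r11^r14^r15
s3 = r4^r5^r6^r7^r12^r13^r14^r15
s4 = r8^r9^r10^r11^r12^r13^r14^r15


s1=1, s2=0, s3=1, s4=1

Syndrome = 13 (error at position 13)


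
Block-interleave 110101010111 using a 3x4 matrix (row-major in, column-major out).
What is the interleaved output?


Matrix:
  1101
  0101
  0111
Read columns: 100111001111

100111001111


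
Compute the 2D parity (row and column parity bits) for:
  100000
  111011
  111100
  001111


Row parities: 1100
Column parities: 101000

Row P: 1100, Col P: 101000, Corner: 0


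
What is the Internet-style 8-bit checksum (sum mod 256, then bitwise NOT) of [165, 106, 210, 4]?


Sum = 485 mod 256 = 229
Complement = 26

26


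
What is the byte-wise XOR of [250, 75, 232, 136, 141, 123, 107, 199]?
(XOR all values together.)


XOR chain: 250 ^ 75 ^ 232 ^ 136 ^ 141 ^ 123 ^ 107 ^ 199 = 139

139


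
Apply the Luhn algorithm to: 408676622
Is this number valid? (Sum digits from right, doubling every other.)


Luhn sum = 37
37 mod 10 = 7

Invalid (Luhn sum mod 10 = 7)


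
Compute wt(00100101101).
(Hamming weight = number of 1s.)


Counting 1s in 00100101101

5


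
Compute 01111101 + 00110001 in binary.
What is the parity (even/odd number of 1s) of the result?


01111101 = 125
00110001 = 49
Sum = 174 = 10101110
1s count = 5

odd parity (5 ones in 10101110)


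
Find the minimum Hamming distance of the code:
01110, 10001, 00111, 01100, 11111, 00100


Comparing all pairs, minimum distance: 1
Can detect 0 errors, correct 0 errors

1


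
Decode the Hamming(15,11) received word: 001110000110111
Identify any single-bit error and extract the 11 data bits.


Syndrome = 15: error at position 15

Data: 11000110110 (corrected bit 15)


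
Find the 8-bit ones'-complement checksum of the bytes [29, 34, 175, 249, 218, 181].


Sum = 886 mod 256 = 118
Complement = 137

137


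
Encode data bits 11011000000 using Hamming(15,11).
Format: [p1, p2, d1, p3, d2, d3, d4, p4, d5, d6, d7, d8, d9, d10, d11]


Parity bits: p1=0, p2=0, p3=0, p4=1

001010111000000


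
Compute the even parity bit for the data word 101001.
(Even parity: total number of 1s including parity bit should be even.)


Number of 1s in data: 3
Parity bit: 1

1


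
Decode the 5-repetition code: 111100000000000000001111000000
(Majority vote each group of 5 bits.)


Groups: 11110, 00000, 00000, 00000, 11110, 00000
Majority votes: 100010

100010


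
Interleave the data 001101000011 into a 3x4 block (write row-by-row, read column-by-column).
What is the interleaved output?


Matrix:
  0011
  0100
  0011
Read columns: 000010101101

000010101101


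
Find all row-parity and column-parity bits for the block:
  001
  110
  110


Row parities: 100
Column parities: 001

Row P: 100, Col P: 001, Corner: 1


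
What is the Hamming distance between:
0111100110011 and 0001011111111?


XOR: 0110111001100
Count of 1s: 7

7


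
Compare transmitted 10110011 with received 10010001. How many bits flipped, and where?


XOR: 00100010

2 error(s) at position(s): 2, 6


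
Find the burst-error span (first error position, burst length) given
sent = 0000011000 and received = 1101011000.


XOR: 1101000000

Burst at position 0, length 4


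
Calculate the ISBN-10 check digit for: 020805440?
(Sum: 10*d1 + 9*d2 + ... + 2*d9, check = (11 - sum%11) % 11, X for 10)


Weighted sum: 127
127 mod 11 = 6

Check digit: 5


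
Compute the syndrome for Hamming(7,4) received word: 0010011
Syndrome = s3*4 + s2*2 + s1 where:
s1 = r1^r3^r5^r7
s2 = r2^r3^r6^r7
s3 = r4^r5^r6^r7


s1=0, s2=1, s3=0

Syndrome = 2 (error at position 2)


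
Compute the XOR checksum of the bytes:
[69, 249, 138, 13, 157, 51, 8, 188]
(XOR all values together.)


XOR chain: 69 ^ 249 ^ 138 ^ 13 ^ 157 ^ 51 ^ 8 ^ 188 = 33

33


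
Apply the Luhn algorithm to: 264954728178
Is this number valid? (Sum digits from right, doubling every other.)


Luhn sum = 60
60 mod 10 = 0

Valid (Luhn sum mod 10 = 0)


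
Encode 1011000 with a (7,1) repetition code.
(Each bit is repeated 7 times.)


Each bit -> 7 copies

1111111000000011111111111111000000000000000000000


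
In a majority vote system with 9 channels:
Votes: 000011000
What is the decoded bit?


Ones: 2 out of 9
Threshold: 5

0 (2/9 voted 1)


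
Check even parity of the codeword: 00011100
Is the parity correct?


Number of 1s: 3

No, parity error (3 ones)


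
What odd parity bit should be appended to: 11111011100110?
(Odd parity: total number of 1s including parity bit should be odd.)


Number of 1s in data: 10
Parity bit: 1

1


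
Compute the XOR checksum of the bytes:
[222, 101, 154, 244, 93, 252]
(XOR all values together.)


XOR chain: 222 ^ 101 ^ 154 ^ 244 ^ 93 ^ 252 = 116

116


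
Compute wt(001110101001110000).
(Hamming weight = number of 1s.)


Counting 1s in 001110101001110000

8


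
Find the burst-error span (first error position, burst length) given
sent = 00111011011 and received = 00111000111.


XOR: 00000011100

Burst at position 6, length 3


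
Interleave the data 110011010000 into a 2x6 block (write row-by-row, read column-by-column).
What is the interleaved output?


Matrix:
  110011
  010000
Read columns: 101100001010

101100001010


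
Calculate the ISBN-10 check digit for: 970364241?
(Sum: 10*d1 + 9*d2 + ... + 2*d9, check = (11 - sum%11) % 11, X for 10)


Weighted sum: 252
252 mod 11 = 10

Check digit: 1


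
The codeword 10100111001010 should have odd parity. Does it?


Number of 1s: 7

Yes, parity is correct (7 ones)


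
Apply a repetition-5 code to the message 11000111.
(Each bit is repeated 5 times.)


Each bit -> 5 copies

1111111111000000000000000111111111111111


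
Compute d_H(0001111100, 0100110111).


XOR: 0101001011
Count of 1s: 5

5


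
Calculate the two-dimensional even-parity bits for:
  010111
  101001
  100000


Row parities: 011
Column parities: 011110

Row P: 011, Col P: 011110, Corner: 0


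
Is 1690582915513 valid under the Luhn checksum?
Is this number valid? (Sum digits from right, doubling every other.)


Luhn sum = 48
48 mod 10 = 8

Invalid (Luhn sum mod 10 = 8)


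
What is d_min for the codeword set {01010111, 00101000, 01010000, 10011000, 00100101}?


Comparing all pairs, minimum distance: 3
Can detect 2 errors, correct 1 errors

3


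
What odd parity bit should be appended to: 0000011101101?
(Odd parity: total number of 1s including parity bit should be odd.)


Number of 1s in data: 6
Parity bit: 1

1


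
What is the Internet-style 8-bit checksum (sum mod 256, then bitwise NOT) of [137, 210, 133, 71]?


Sum = 551 mod 256 = 39
Complement = 216

216


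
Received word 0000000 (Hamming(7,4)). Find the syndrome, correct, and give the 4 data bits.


Syndrome = 0: no error detected

Data: 0000 (no errors)


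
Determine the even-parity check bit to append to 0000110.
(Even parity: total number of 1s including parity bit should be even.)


Number of 1s in data: 2
Parity bit: 0

0


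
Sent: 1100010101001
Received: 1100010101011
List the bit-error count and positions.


XOR: 0000000000010

1 error(s) at position(s): 11


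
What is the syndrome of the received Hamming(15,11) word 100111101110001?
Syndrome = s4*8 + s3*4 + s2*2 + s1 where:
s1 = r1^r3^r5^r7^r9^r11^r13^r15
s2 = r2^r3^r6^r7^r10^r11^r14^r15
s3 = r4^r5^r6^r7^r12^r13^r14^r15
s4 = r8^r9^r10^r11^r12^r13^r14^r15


s1=0, s2=1, s3=1, s4=0

Syndrome = 6 (error at position 6)


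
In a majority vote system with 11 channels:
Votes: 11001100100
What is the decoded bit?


Ones: 5 out of 11
Threshold: 6

0 (5/11 voted 1)


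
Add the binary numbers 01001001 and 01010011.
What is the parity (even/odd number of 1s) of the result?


01001001 = 73
01010011 = 83
Sum = 156 = 10011100
1s count = 4

even parity (4 ones in 10011100)


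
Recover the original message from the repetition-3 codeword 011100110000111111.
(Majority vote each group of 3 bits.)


Groups: 011, 100, 110, 000, 111, 111
Majority votes: 101011

101011


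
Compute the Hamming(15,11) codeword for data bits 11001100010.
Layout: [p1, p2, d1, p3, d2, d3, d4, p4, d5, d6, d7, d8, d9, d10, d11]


Parity bits: p1=1, p2=1, p3=0, p4=1

111010011100010


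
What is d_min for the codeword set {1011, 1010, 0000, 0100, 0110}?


Comparing all pairs, minimum distance: 1
Can detect 0 errors, correct 0 errors

1


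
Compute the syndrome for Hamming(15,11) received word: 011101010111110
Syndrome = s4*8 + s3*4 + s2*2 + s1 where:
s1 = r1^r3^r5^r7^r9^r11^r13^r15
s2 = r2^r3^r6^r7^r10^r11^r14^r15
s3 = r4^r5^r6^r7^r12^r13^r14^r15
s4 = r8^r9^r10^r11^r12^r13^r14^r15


s1=1, s2=0, s3=1, s4=0

Syndrome = 5 (error at position 5)


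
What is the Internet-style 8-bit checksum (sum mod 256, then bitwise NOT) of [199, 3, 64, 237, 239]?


Sum = 742 mod 256 = 230
Complement = 25

25


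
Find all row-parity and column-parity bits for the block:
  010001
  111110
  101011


Row parities: 010
Column parities: 000100

Row P: 010, Col P: 000100, Corner: 1


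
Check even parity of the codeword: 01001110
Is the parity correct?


Number of 1s: 4

Yes, parity is correct (4 ones)


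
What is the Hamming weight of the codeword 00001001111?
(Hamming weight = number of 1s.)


Counting 1s in 00001001111

5


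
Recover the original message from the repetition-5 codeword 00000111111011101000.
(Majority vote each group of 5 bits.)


Groups: 00000, 11111, 10111, 01000
Majority votes: 0110

0110


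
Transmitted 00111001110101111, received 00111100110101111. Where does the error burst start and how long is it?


XOR: 00000101000000000

Burst at position 5, length 3


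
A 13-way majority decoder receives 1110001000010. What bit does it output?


Ones: 5 out of 13
Threshold: 7

0 (5/13 voted 1)


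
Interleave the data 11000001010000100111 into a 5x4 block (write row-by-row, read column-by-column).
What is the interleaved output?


Matrix:
  1100
  0001
  0100
  0010
  0111
Read columns: 10000101010001101001

10000101010001101001
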